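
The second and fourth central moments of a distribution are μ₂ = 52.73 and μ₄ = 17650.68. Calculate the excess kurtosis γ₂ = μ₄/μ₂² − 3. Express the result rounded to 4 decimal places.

3.3481

μ₂² = 52.73² = 2780.45290
μ₄/μ₂² = 17650.68 / 2780.45290 = 6.34813
γ₂ = 6.34813 − 3 ≈ 3.3481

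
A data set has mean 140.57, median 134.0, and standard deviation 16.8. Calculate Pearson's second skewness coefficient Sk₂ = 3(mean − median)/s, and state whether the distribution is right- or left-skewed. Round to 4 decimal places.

Sk₂ = 3(140.57 − 134.0) / 16.8 = 3 × 6.5700 / 16.8
    = 19.7100 / 16.8 ≈ 1.1732
Sk₂ > 0 ⇒ mean > median ⇒ right-skewed (positive skew).

1.1732, right-skewed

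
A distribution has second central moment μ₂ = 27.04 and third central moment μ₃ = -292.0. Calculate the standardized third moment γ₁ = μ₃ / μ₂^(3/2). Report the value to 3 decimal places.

-2.077

σ = √μ₂ = √27.04 = 5.20000
σ³ = μ₂^(3/2) = 140.60800
γ₁ = μ₃/σ³ = -292.0 / 140.60800 ≈ -2.077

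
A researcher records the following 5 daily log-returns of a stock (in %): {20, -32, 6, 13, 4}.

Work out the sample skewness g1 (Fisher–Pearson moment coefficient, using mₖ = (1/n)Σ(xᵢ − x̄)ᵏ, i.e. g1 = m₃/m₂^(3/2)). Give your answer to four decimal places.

x̄ = (20 - 32 + 6 + 13 + 4) / 5 = 2.2000
deviations (xᵢ − x̄): 17.8000, -34.2000, 3.8000, 10.8000, 1.8000
Σ(xᵢ − x̄)² = 1620.8000 ⇒ m₂ = 1620.8000/5 = 324.16000
Σ(xᵢ − x̄)³ = -33041.5200 ⇒ m₃ = -33041.5200/5 = -6608.30400
m₂^(3/2) = 324.16000^(1.5) = 5836.32053
g1 = m₃ / m₂^(3/2) = -6608.30400 / 5836.32053 ≈ -1.1323

-1.1323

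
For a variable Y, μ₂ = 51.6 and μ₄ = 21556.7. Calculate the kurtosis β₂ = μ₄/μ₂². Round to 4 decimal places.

8.0962

μ₂² = 51.6² = 2662.56000
μ₄/μ₂² = 21556.7 / 2662.56000 = 8.09623
β₂ ≈ 8.0962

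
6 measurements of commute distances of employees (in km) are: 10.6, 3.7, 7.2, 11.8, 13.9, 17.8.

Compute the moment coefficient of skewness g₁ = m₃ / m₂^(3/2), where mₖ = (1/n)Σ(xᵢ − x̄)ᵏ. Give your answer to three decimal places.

x̄ = (10.6 + 3.7 + 7.2 + 11.8 + 13.9 + 17.8) / 6 = 10.8333
deviations (xᵢ − x̄): -0.2333, -7.1333, -3.6333, 0.9667, 3.0667, 6.9667
Σ(xᵢ − x̄)² = 123.0133 ⇒ m₂ = 123.0133/6 = 20.50222
Σ(xᵢ − x̄)³ = -43.0856 ⇒ m₃ = -43.0856/6 = -7.18093
m₂^(3/2) = 20.50222^(1.5) = 92.83279
g₁ = m₃ / m₂^(3/2) = -7.18093 / 92.83279 ≈ -0.077

-0.077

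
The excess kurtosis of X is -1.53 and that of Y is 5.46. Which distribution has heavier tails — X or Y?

Y

Higher excess kurtosis ⇒ heavier tails relative to the normal distribution.
-1.53 vs 5.46: the larger is 5.46, so Y has heavier tails. (Y is leptokurtic — heavier-than-normal tails; the other is platykurtic.)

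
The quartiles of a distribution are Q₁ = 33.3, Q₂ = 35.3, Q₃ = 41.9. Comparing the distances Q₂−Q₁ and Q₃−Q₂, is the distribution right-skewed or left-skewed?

right-skewed

Q₂ − Q₁ = 2.0;  Q₃ − Q₂ = 6.6
Q₃ − Q₂ > Q₂ − Q₁ ⇒ the upper half is more spread out ⇒ right-skewed.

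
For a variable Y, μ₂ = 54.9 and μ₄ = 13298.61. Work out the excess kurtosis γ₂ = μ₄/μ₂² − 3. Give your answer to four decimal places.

μ₂² = 54.9² = 3014.01000
μ₄/μ₂² = 13298.61 / 3014.01000 = 4.41226
γ₂ = 4.41226 − 3 ≈ 1.4123

1.4123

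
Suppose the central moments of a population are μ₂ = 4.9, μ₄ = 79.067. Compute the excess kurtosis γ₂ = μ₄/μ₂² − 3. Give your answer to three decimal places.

0.293

μ₂² = 4.9² = 24.01000
μ₄/μ₂² = 79.067 / 24.01000 = 3.29309
γ₂ = 3.29309 − 3 ≈ 0.293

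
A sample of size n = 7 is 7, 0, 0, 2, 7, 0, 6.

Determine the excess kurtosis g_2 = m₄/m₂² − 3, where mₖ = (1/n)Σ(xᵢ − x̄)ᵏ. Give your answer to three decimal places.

-1.813

x̄ = 3.1429
Σ(xᵢ − x̄)² = 68.8571 ⇒ m₂ = 9.83673
Σ(xᵢ − x̄)⁴ = 803.7259 ⇒ m₄ = 114.81799
m₂² = 96.76135
g_2 = m₄/m₂² − 3 = 1.18661 − 3 ≈ -1.813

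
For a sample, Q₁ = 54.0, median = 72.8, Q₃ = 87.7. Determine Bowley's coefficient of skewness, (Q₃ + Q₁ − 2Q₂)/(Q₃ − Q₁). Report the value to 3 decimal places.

-0.116

numerator: Q₃ + Q₁ − 2Q₂ = 87.7 + 54.0 − 2×72.8 = -3.9000
denominator: Q₃ − Q₁ = 87.7 − 54.0 = 33.7000
Bowley skewness = -3.9000 / 33.7000 ≈ -0.116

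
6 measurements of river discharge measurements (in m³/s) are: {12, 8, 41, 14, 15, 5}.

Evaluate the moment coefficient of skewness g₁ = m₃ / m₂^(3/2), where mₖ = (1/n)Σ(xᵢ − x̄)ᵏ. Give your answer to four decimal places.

x̄ = (12 + 8 + 41 + 14 + 15 + 5) / 6 = 15.8333
deviations (xᵢ − x̄): -3.8333, -7.8333, 25.1667, -1.8333, -0.8333, -10.8333
Σ(xᵢ − x̄)² = 830.8333 ⇒ m₂ = 830.8333/6 = 138.47222
Σ(xᵢ − x̄)³ = 14124.4444 ⇒ m₃ = 14124.4444/6 = 2354.07407
m₂^(3/2) = 138.47222^(1.5) = 1629.46108
g₁ = m₃ / m₂^(3/2) = 2354.07407 / 1629.46108 ≈ 1.4447

1.4447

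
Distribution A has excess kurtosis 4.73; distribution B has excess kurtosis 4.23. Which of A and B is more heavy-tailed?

Higher excess kurtosis ⇒ heavier tails relative to the normal distribution.
4.73 vs 4.23: the larger is 4.73, so A has heavier tails.

A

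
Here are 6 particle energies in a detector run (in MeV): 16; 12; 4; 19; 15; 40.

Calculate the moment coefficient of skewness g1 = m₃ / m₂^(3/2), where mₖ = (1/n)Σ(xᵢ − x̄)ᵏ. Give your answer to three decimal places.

x̄ = (16 + 12 + 4 + 19 + 15 + 40) / 6 = 17.6667
deviations (xᵢ − x̄): -1.6667, -5.6667, -13.6667, 1.3333, -2.6667, 22.3333
Σ(xᵢ − x̄)² = 729.3333 ⇒ m₂ = 729.3333/6 = 121.55556
Σ(xᵢ − x̄)³ = 8383.5556 ⇒ m₃ = 8383.5556/6 = 1397.25926
m₂^(3/2) = 121.55556^(1.5) = 1340.17718
g1 = m₃ / m₂^(3/2) = 1397.25926 / 1340.17718 ≈ 1.043

1.043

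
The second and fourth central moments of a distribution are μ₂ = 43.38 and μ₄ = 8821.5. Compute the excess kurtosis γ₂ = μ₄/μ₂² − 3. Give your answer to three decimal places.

μ₂² = 43.38² = 1881.82440
μ₄/μ₂² = 8821.5 / 1881.82440 = 4.68774
γ₂ = 4.68774 − 3 ≈ 1.688

1.688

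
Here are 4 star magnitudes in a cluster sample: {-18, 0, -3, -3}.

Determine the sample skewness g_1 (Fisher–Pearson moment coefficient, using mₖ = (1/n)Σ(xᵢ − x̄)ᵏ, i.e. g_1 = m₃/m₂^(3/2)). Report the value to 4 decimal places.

x̄ = (-18 + 0 - 3 - 3) / 4 = -6.0000
deviations (xᵢ − x̄): -12.0000, 6.0000, 3.0000, 3.0000
Σ(xᵢ − x̄)² = 198.0000 ⇒ m₂ = 198.0000/4 = 49.50000
Σ(xᵢ − x̄)³ = -1458.0000 ⇒ m₃ = -1458.0000/4 = -364.50000
m₂^(3/2) = 49.50000^(1.5) = 348.26337
g_1 = m₃ / m₂^(3/2) = -364.50000 / 348.26337 ≈ -1.0466

-1.0466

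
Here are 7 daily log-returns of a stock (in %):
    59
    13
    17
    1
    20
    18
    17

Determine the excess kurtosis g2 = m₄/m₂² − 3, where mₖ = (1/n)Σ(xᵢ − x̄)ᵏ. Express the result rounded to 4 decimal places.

x̄ = 20.7143
Σ(xᵢ − x̄)² = 1949.4286 ⇒ m₂ = 278.48980
Σ(xᵢ − x̄)⁴ = 2303585.5335 ⇒ m₄ = 329083.64765
m₂² = 77556.56643
g2 = m₄/m₂² − 3 = 4.24314 − 3 ≈ 1.2431

1.2431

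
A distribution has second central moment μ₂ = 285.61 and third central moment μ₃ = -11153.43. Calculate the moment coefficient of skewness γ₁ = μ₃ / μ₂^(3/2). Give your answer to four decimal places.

-2.3107

σ = √μ₂ = √285.61 = 16.90000
σ³ = μ₂^(3/2) = 4826.80900
γ₁ = μ₃/σ³ = -11153.43 / 4826.80900 ≈ -2.3107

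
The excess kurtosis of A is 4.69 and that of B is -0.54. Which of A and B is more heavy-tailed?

A

Higher excess kurtosis ⇒ heavier tails relative to the normal distribution.
4.69 vs -0.54: the larger is 4.69, so A has heavier tails. (A is leptokurtic — heavier-than-normal tails; the other is platykurtic.)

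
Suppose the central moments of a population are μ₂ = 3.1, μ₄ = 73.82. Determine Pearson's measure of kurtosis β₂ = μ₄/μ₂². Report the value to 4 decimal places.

7.6816

μ₂² = 3.1² = 9.61000
μ₄/μ₂² = 73.82 / 9.61000 = 7.68158
β₂ ≈ 7.6816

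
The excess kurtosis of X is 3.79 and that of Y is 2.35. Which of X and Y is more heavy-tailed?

X

Higher excess kurtosis ⇒ heavier tails relative to the normal distribution.
3.79 vs 2.35: the larger is 3.79, so X has heavier tails.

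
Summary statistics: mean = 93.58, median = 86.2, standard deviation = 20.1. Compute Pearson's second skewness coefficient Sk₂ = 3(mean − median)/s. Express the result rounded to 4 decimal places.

Sk₂ = 3(93.58 − 86.2) / 20.1 = 3 × 7.3800 / 20.1
    = 22.1400 / 20.1 ≈ 1.1015

1.1015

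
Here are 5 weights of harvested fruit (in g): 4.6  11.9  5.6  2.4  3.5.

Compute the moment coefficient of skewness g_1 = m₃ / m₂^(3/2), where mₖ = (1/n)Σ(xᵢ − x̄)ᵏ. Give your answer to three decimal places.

1.124

x̄ = (4.6 + 11.9 + 5.6 + 2.4 + 3.5) / 5 = 5.6000
deviations (xᵢ − x̄): -1.0000, 6.3000, 0.0000, -3.2000, -2.1000
Σ(xᵢ − x̄)² = 55.3400 ⇒ m₂ = 55.3400/5 = 11.06800
Σ(xᵢ − x̄)³ = 207.0180 ⇒ m₃ = 207.0180/5 = 41.40360
m₂^(3/2) = 11.06800^(1.5) = 36.82169
g_1 = m₃ / m₂^(3/2) = 41.40360 / 36.82169 ≈ 1.124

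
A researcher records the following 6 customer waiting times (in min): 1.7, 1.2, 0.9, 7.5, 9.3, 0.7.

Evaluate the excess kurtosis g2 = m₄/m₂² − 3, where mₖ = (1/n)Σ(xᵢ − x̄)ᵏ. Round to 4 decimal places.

-1.3065

x̄ = 3.5500
Σ(xᵢ − x̄)² = 72.7550 ⇒ m₂ = 12.12583
Σ(xᵢ − x̄)⁴ = 1494.0689 ⇒ m₄ = 249.01149
m₂² = 147.03583
g2 = m₄/m₂² − 3 = 1.69354 − 3 ≈ -1.3065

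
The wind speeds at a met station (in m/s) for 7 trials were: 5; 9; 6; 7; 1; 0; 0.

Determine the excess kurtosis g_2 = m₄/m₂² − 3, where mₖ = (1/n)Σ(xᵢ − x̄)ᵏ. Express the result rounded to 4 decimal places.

-1.5606

x̄ = 4.0000
Σ(xᵢ − x̄)² = 80.0000 ⇒ m₂ = 11.42857
Σ(xᵢ − x̄)⁴ = 1316.0000 ⇒ m₄ = 188.00000
m₂² = 130.61224
g_2 = m₄/m₂² − 3 = 1.43938 − 3 ≈ -1.5606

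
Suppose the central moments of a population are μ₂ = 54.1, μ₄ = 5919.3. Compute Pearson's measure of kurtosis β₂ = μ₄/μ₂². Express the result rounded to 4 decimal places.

μ₂² = 54.1² = 2926.81000
μ₄/μ₂² = 5919.3 / 2926.81000 = 2.02244
β₂ ≈ 2.0224

2.0224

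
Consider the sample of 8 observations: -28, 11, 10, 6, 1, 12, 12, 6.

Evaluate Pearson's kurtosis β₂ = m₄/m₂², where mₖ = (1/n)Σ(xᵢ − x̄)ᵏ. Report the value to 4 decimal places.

x̄ = 3.7500
Σ(xᵢ − x̄)² = 1253.5000 ⇒ m₂ = 156.68750
Σ(xᵢ − x̄)⁴ = 1029852.1563 ⇒ m₄ = 128731.51953
m₂² = 24550.97266
β₂ = m₄/m₂² = 128731.51953 / 24550.97266 ≈ 5.2434

5.2434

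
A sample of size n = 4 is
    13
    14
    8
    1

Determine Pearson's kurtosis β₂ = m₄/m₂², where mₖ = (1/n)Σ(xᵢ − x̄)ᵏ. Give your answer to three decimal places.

1.772

x̄ = 9.0000
Σ(xᵢ − x̄)² = 106.0000 ⇒ m₂ = 26.50000
Σ(xᵢ − x̄)⁴ = 4978.0000 ⇒ m₄ = 1244.50000
m₂² = 702.25000
β₂ = m₄/m₂² = 1244.50000 / 702.25000 ≈ 1.772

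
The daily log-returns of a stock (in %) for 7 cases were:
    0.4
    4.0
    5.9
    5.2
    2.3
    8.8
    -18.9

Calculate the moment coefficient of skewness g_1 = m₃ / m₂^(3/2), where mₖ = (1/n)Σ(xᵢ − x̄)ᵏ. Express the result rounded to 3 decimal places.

-1.688

x̄ = (0.4 + 4.0 + 5.9 + 5.2 + 2.3 + 8.8 - 18.9) / 7 = 1.1000
deviations (xᵢ − x̄): -0.7000, 2.9000, 4.8000, 4.1000, 1.2000, 7.7000, -20.0000
Σ(xᵢ − x̄)² = 509.4800 ⇒ m₂ = 509.4800/7 = 72.78286
Σ(xᵢ − x̄)³ = -7338.1800 ⇒ m₃ = -7338.1800/7 = -1048.31143
m₂^(3/2) = 72.78286^(1.5) = 620.93144
g_1 = m₃ / m₂^(3/2) = -1048.31143 / 620.93144 ≈ -1.688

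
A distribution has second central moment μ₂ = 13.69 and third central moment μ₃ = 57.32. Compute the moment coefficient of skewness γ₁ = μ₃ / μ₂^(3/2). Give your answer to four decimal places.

1.1316

σ = √μ₂ = √13.69 = 3.70000
σ³ = μ₂^(3/2) = 50.65300
γ₁ = μ₃/σ³ = 57.32 / 50.65300 ≈ 1.1316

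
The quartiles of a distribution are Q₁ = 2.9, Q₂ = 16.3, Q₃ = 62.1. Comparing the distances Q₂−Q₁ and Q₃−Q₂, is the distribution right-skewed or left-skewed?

Q₂ − Q₁ = 13.4;  Q₃ − Q₂ = 45.8
Q₃ − Q₂ > Q₂ − Q₁ ⇒ the upper half is more spread out ⇒ right-skewed.

right-skewed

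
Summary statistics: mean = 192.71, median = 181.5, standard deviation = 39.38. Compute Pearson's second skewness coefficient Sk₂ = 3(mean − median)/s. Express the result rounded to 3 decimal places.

0.854

Sk₂ = 3(192.71 − 181.5) / 39.38 = 3 × 11.2100 / 39.38
    = 33.6300 / 39.38 ≈ 0.854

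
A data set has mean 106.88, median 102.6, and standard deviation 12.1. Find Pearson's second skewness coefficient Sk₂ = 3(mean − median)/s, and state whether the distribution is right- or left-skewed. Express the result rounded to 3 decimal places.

1.061, right-skewed

Sk₂ = 3(106.88 − 102.6) / 12.1 = 3 × 4.2800 / 12.1
    = 12.8400 / 12.1 ≈ 1.061
Sk₂ > 0 ⇒ mean > median ⇒ right-skewed (positive skew).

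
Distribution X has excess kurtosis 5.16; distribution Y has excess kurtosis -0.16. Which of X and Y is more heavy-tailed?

X

Higher excess kurtosis ⇒ heavier tails relative to the normal distribution.
5.16 vs -0.16: the larger is 5.16, so X has heavier tails. (X is leptokurtic — heavier-than-normal tails; the other is platykurtic.)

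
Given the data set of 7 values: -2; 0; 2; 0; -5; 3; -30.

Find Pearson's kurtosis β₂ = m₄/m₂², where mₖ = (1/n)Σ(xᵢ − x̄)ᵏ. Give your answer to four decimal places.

4.6895

x̄ = -4.5714
Σ(xᵢ − x̄)² = 795.7143 ⇒ m₂ = 113.67347
Σ(xᵢ − x̄)⁴ = 424175.7609 ⇒ m₄ = 60596.53728
m₂² = 12921.65764
β₂ = m₄/m₂² = 60596.53728 / 12921.65764 ≈ 4.6895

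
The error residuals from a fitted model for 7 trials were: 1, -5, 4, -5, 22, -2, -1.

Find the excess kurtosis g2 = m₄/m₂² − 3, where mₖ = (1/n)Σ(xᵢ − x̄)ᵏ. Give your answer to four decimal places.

x̄ = 2.0000
Σ(xᵢ − x̄)² = 528.0000 ⇒ m₂ = 75.42857
Σ(xᵢ − x̄)⁴ = 165156.0000 ⇒ m₄ = 23593.71429
m₂² = 5689.46939
g2 = m₄/m₂² − 3 = 4.14691 − 3 ≈ 1.1469

1.1469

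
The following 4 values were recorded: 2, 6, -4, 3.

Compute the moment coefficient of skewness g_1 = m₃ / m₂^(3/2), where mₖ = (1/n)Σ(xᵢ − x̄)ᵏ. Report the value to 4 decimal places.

-0.5814

x̄ = (2 + 6 - 4 + 3) / 4 = 1.7500
deviations (xᵢ − x̄): 0.2500, 4.2500, -5.7500, 1.2500
Σ(xᵢ − x̄)² = 52.7500 ⇒ m₂ = 52.7500/4 = 13.18750
Σ(xᵢ − x̄)³ = -111.3750 ⇒ m₃ = -111.3750/4 = -27.84375
m₂^(3/2) = 13.18750^(1.5) = 47.88988
g_1 = m₃ / m₂^(3/2) = -27.84375 / 47.88988 ≈ -0.5814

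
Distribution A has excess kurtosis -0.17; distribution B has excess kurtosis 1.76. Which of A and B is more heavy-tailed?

Higher excess kurtosis ⇒ heavier tails relative to the normal distribution.
-0.17 vs 1.76: the larger is 1.76, so B has heavier tails. (B is leptokurtic — heavier-than-normal tails; the other is platykurtic.)

B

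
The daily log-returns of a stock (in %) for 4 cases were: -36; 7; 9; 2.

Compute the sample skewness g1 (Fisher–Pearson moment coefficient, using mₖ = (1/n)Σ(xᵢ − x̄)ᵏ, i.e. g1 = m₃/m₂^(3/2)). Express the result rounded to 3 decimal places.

-1.090

x̄ = (-36 + 7 + 9 + 2) / 4 = -4.5000
deviations (xᵢ − x̄): -31.5000, 11.5000, 13.5000, 6.5000
Σ(xᵢ − x̄)² = 1349.0000 ⇒ m₂ = 1349.0000/4 = 337.25000
Σ(xᵢ − x̄)³ = -27000.0000 ⇒ m₃ = -27000.0000/4 = -6750.00000
m₂^(3/2) = 337.25000^(1.5) = 6193.38300
g1 = m₃ / m₂^(3/2) = -6750.00000 / 6193.38300 ≈ -1.090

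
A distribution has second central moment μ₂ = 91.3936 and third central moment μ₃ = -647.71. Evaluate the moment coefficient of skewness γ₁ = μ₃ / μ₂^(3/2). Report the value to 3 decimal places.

σ = √μ₂ = √91.3936 = 9.56000
σ³ = μ₂^(3/2) = 873.72282
γ₁ = μ₃/σ³ = -647.71 / 873.72282 ≈ -0.741

-0.741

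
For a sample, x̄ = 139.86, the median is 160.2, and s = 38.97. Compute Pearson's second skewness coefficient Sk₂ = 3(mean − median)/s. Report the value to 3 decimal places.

-1.566

Sk₂ = 3(139.86 − 160.2) / 38.97 = 3 × -20.3400 / 38.97
    = -61.0200 / 38.97 ≈ -1.566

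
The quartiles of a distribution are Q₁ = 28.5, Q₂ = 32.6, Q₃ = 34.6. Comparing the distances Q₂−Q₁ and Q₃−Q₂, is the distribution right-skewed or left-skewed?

left-skewed

Q₂ − Q₁ = 4.1;  Q₃ − Q₂ = 2.0
Q₂ − Q₁ > Q₃ − Q₂ ⇒ the lower half is more spread out ⇒ left-skewed.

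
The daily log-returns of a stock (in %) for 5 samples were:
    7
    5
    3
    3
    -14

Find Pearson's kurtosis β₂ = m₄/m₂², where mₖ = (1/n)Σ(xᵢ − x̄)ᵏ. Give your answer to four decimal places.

3.0707

x̄ = 0.8000
Σ(xᵢ − x̄)² = 284.8000 ⇒ m₂ = 56.96000
Σ(xᵢ − x̄)⁴ = 49814.1760 ⇒ m₄ = 9962.83520
m₂² = 3244.44160
β₂ = m₄/m₂² = 9962.83520 / 3244.44160 ≈ 3.0707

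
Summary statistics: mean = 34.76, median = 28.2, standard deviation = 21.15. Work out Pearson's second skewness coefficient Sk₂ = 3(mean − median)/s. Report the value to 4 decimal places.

0.9305

Sk₂ = 3(34.76 − 28.2) / 21.15 = 3 × 6.5600 / 21.15
    = 19.6800 / 21.15 ≈ 0.9305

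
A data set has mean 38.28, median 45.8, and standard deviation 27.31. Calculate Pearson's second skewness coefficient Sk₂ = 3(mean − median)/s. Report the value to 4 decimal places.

Sk₂ = 3(38.28 − 45.8) / 27.31 = 3 × -7.5200 / 27.31
    = -22.5600 / 27.31 ≈ -0.8261

-0.8261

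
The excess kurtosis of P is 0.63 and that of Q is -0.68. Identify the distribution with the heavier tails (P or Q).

Higher excess kurtosis ⇒ heavier tails relative to the normal distribution.
0.63 vs -0.68: the larger is 0.63, so P has heavier tails. (P is leptokurtic — heavier-than-normal tails; the other is platykurtic.)

P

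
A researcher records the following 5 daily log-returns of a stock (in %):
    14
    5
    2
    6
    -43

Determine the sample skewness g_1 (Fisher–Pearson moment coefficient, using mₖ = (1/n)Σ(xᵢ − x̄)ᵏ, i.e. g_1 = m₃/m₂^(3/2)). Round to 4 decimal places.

x̄ = (14 + 5 + 2 + 6 - 43) / 5 = -3.2000
deviations (xᵢ − x̄): 17.2000, 8.2000, 5.2000, 9.2000, -39.8000
Σ(xᵢ − x̄)² = 2058.8000 ⇒ m₂ = 2058.8000/5 = 411.76000
Σ(xᵢ − x̄)³ = -56485.6800 ⇒ m₃ = -56485.6800/5 = -11297.13600
m₂^(3/2) = 411.76000^(1.5) = 8355.38051
g_1 = m₃ / m₂^(3/2) = -11297.13600 / 8355.38051 ≈ -1.3521

-1.3521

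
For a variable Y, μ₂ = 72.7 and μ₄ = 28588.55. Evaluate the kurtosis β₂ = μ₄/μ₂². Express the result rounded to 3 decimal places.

μ₂² = 72.7² = 5285.29000
μ₄/μ₂² = 28588.55 / 5285.29000 = 5.40908
β₂ ≈ 5.409

5.409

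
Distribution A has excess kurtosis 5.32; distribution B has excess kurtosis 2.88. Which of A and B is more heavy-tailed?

Higher excess kurtosis ⇒ heavier tails relative to the normal distribution.
5.32 vs 2.88: the larger is 5.32, so A has heavier tails.

A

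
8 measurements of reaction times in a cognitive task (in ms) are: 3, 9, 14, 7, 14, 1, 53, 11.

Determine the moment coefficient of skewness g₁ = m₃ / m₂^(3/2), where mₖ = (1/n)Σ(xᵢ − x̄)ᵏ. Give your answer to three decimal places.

1.897

x̄ = (3 + 9 + 14 + 7 + 14 + 1 + 53 + 11) / 8 = 14.0000
deviations (xᵢ − x̄): -11.0000, -5.0000, 0.0000, -7.0000, 0.0000, -13.0000, 39.0000, -3.0000
Σ(xᵢ − x̄)² = 1894.0000 ⇒ m₂ = 1894.0000/8 = 236.75000
Σ(xᵢ − x̄)³ = 55296.0000 ⇒ m₃ = 55296.0000/8 = 6912.00000
m₂^(3/2) = 236.75000^(1.5) = 3642.79709
g₁ = m₃ / m₂^(3/2) = 6912.00000 / 3642.79709 ≈ 1.897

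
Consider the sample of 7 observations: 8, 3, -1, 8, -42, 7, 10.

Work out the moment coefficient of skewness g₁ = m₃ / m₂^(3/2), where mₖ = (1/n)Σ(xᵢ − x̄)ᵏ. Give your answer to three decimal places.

-1.877

x̄ = (8 + 3 - 1 + 8 - 42 + 7 + 10) / 7 = -1.0000
deviations (xᵢ − x̄): 9.0000, 4.0000, 0.0000, 9.0000, -41.0000, 8.0000, 11.0000
Σ(xᵢ − x̄)² = 2044.0000 ⇒ m₂ = 2044.0000/7 = 292.00000
Σ(xᵢ − x̄)³ = -65556.0000 ⇒ m₃ = -65556.0000/7 = -9365.14286
m₂^(3/2) = 292.00000^(1.5) = 4989.69819
g₁ = m₃ / m₂^(3/2) = -9365.14286 / 4989.69819 ≈ -1.877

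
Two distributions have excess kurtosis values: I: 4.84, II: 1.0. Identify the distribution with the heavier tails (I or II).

I

Higher excess kurtosis ⇒ heavier tails relative to the normal distribution.
4.84 vs 1.0: the larger is 4.84, so I has heavier tails.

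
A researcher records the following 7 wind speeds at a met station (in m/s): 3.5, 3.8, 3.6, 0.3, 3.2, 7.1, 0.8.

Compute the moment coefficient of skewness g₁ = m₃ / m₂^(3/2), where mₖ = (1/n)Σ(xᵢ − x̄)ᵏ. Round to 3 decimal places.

0.366

x̄ = (3.5 + 3.8 + 3.6 + 0.3 + 3.2 + 7.1 + 0.8) / 7 = 3.1857
deviations (xᵢ − x̄): 0.3143, 0.6143, 0.4143, -2.8857, 0.0143, 3.9143, -2.3857
Σ(xᵢ − x̄)² = 29.9886 ⇒ m₂ = 29.9886/7 = 4.28408
Σ(xᵢ − x̄)³ = 22.6982 ⇒ m₃ = 22.6982/7 = 3.24261
m₂^(3/2) = 4.28408^(1.5) = 8.86720
g₁ = m₃ / m₂^(3/2) = 3.24261 / 8.86720 ≈ 0.366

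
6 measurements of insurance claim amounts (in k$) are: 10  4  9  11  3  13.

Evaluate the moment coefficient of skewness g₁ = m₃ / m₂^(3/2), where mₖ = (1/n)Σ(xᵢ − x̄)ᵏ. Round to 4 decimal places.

x̄ = (10 + 4 + 9 + 11 + 3 + 13) / 6 = 8.3333
deviations (xᵢ − x̄): 1.6667, -4.3333, 0.6667, 2.6667, -5.3333, 4.6667
Σ(xᵢ − x̄)² = 79.3333 ⇒ m₂ = 79.3333/6 = 13.22222
Σ(xᵢ − x̄)³ = -107.5556 ⇒ m₃ = -107.5556/6 = -17.92593
m₂^(3/2) = 13.22222^(1.5) = 48.07914
g₁ = m₃ / m₂^(3/2) = -17.92593 / 48.07914 ≈ -0.3728

-0.3728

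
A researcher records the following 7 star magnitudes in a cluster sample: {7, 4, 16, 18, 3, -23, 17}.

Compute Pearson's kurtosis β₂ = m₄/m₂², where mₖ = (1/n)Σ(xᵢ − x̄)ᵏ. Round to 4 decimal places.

x̄ = 6.0000
Σ(xᵢ − x̄)² = 1220.0000 ⇒ m₂ = 174.28571
Σ(xᵢ − x̄)⁴ = 752756.0000 ⇒ m₄ = 107536.57143
m₂² = 30375.51020
β₂ = m₄/m₂² = 107536.57143 / 30375.51020 ≈ 3.5402

3.5402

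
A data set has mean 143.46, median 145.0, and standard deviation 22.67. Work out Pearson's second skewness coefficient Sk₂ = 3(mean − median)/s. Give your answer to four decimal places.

-0.2038

Sk₂ = 3(143.46 − 145.0) / 22.67 = 3 × -1.5400 / 22.67
    = -4.6200 / 22.67 ≈ -0.2038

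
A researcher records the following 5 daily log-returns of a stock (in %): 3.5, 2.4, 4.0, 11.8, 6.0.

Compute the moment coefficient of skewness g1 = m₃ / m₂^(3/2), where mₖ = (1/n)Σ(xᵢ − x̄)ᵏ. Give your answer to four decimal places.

x̄ = (3.5 + 2.4 + 4.0 + 11.8 + 6.0) / 5 = 5.5400
deviations (xᵢ − x̄): -2.0400, -3.1400, -1.5400, 6.2600, 0.4600
Σ(xᵢ − x̄)² = 55.7920 ⇒ m₂ = 55.7920/5 = 11.15840
Σ(xᵢ − x̄)³ = 202.3106 ⇒ m₃ = 202.3106/5 = 40.46213
m₂^(3/2) = 11.15840^(1.5) = 37.27373
g1 = m₃ / m₂^(3/2) = 40.46213 / 37.27373 ≈ 1.0855

1.0855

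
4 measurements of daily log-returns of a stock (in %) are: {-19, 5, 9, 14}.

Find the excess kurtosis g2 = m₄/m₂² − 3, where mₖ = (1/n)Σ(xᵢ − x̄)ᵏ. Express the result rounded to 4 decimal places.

x̄ = 2.2500
Σ(xᵢ − x̄)² = 642.7500 ⇒ m₂ = 160.68750
Σ(xᵢ − x̄)⁴ = 225103.0781 ⇒ m₄ = 56275.76953
m₂² = 25820.47266
g2 = m₄/m₂² − 3 = 2.17950 − 3 ≈ -0.8205

-0.8205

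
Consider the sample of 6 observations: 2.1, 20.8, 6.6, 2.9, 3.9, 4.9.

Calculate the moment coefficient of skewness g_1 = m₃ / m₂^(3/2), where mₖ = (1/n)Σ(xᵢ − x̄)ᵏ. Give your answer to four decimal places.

x̄ = (2.1 + 20.8 + 6.6 + 2.9 + 3.9 + 4.9) / 6 = 6.8667
deviations (xᵢ − x̄): -4.7667, 13.9333, -0.2667, -3.9667, -2.9667, -1.9667
Σ(xᵢ − x̄)² = 245.3333 ⇒ m₂ = 245.3333/6 = 40.88889
Σ(xᵢ − x̄)³ = 2500.5336 ⇒ m₃ = 2500.5336/6 = 416.75559
m₂^(3/2) = 40.88889^(1.5) = 261.46163
g_1 = m₃ / m₂^(3/2) = 416.75559 / 261.46163 ≈ 1.5939

1.5939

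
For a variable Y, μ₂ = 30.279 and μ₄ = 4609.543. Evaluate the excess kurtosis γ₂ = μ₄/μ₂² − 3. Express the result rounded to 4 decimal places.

2.0278

μ₂² = 30.279² = 916.81784
μ₄/μ₂² = 4609.543 / 916.81784 = 5.02776
γ₂ = 5.02776 − 3 ≈ 2.0278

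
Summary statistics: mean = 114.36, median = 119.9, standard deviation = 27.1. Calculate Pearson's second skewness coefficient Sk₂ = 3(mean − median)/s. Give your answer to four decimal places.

-0.6133

Sk₂ = 3(114.36 − 119.9) / 27.1 = 3 × -5.5400 / 27.1
    = -16.6200 / 27.1 ≈ -0.6133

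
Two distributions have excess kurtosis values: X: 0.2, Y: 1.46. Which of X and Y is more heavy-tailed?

Y

Higher excess kurtosis ⇒ heavier tails relative to the normal distribution.
0.2 vs 1.46: the larger is 1.46, so Y has heavier tails.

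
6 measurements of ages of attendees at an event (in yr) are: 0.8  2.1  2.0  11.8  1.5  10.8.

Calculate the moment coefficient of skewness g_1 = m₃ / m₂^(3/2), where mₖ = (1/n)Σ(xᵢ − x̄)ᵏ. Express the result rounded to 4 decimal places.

0.6926

x̄ = (0.8 + 2.1 + 2.0 + 11.8 + 1.5 + 10.8) / 6 = 4.8333
deviations (xᵢ − x̄): -4.0333, -2.7333, -2.8333, 6.9667, -3.3333, 5.9667
Σ(xᵢ − x̄)² = 127.0133 ⇒ m₂ = 127.0133/6 = 21.16889
Σ(xᵢ − x̄)³ = 404.7264 ⇒ m₃ = 404.7264/6 = 67.45441
m₂^(3/2) = 21.16889^(1.5) = 97.39734
g_1 = m₃ / m₂^(3/2) = 67.45441 / 97.39734 ≈ 0.6926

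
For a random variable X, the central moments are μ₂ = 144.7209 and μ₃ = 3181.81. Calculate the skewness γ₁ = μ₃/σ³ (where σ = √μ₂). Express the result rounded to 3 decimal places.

1.828

σ = √μ₂ = √144.7209 = 12.03000
σ³ = μ₂^(3/2) = 1740.99243
γ₁ = μ₃/σ³ = 3181.81 / 1740.99243 ≈ 1.828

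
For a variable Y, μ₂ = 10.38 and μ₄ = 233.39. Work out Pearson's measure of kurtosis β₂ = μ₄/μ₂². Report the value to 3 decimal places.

2.166

μ₂² = 10.38² = 107.74440
μ₄/μ₂² = 233.39 / 107.74440 = 2.16615
β₂ ≈ 2.166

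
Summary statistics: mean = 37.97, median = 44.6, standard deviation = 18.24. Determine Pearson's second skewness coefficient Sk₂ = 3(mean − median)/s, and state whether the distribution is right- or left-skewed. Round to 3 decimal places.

-1.090, left-skewed

Sk₂ = 3(37.97 − 44.6) / 18.24 = 3 × -6.6300 / 18.24
    = -19.8900 / 18.24 ≈ -1.090
Sk₂ < 0 ⇒ mean < median ⇒ left-skewed (negative skew).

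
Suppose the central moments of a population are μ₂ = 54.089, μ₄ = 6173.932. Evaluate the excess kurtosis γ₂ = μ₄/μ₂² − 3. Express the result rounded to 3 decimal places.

μ₂² = 54.089² = 2925.61992
μ₄/μ₂² = 6173.932 / 2925.61992 = 2.11030
γ₂ = 2.11030 − 3 ≈ -0.890

-0.890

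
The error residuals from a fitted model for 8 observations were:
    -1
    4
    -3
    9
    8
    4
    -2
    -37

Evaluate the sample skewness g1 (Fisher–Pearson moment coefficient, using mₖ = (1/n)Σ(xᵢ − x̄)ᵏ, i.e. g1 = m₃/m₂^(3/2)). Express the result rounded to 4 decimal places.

-1.8610

x̄ = (-1 + 4 - 3 + 9 + 8 + 4 - 2 - 37) / 8 = -2.2500
deviations (xᵢ − x̄): 1.2500, 6.2500, -0.7500, 11.2500, 10.2500, 6.2500, 0.2500, -34.7500
Σ(xᵢ − x̄)² = 1519.5000 ⇒ m₂ = 1519.5000/8 = 189.93750
Σ(xᵢ − x̄)³ = -38972.2500 ⇒ m₃ = -38972.2500/8 = -4871.53125
m₂^(3/2) = 189.93750^(1.5) = 2617.67711
g1 = m₃ / m₂^(3/2) = -4871.53125 / 2617.67711 ≈ -1.8610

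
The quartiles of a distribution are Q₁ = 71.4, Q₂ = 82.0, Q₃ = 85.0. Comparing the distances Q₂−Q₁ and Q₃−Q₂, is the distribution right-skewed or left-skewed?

Q₂ − Q₁ = 10.6;  Q₃ − Q₂ = 3.0
Q₂ − Q₁ > Q₃ − Q₂ ⇒ the lower half is more spread out ⇒ left-skewed.

left-skewed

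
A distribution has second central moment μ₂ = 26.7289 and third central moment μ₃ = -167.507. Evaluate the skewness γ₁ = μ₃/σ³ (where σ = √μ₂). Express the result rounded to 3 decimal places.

σ = √μ₂ = √26.7289 = 5.17000
σ³ = μ₂^(3/2) = 138.18841
γ₁ = μ₃/σ³ = -167.507 / 138.18841 ≈ -1.212

-1.212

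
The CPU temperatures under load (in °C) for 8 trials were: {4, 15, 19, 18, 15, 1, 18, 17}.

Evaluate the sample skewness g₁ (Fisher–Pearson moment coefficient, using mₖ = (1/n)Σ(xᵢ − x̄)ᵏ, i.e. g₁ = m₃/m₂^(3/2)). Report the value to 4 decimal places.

x̄ = (4 + 15 + 19 + 18 + 15 + 1 + 18 + 17) / 8 = 13.3750
deviations (xᵢ − x̄): -9.3750, 1.6250, 5.6250, 4.6250, 1.6250, -12.3750, 4.6250, 3.6250
Σ(xᵢ − x̄)² = 333.8750 ⇒ m₂ = 333.8750/8 = 41.73438
Σ(xᵢ − x̄)³ = -2287.0313 ⇒ m₃ = -2287.0313/8 = -285.87891
m₂^(3/2) = 41.73438^(1.5) = 269.61303
g₁ = m₃ / m₂^(3/2) = -285.87891 / 269.61303 ≈ -1.0603

-1.0603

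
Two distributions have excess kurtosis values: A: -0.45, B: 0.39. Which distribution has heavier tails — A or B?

Higher excess kurtosis ⇒ heavier tails relative to the normal distribution.
-0.45 vs 0.39: the larger is 0.39, so B has heavier tails. (B is leptokurtic — heavier-than-normal tails; the other is platykurtic.)

B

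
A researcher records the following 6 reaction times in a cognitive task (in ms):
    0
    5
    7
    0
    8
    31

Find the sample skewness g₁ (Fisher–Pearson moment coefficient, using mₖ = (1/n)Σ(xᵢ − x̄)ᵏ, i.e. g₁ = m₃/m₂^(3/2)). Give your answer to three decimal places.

1.443

x̄ = (0 + 5 + 7 + 0 + 8 + 31) / 6 = 8.5000
deviations (xᵢ − x̄): -8.5000, -3.5000, -1.5000, -8.5000, -0.5000, 22.5000
Σ(xᵢ − x̄)² = 665.5000 ⇒ m₂ = 665.5000/6 = 110.91667
Σ(xᵢ − x̄)³ = 10116.0000 ⇒ m₃ = 10116.0000/6 = 1686.00000
m₂^(3/2) = 110.91667^(1.5) = 1168.14086
g₁ = m₃ / m₂^(3/2) = 1686.00000 / 1168.14086 ≈ 1.443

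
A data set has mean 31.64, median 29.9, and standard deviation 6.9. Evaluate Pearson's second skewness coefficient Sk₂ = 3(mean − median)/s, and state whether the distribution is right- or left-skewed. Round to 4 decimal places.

0.7565, right-skewed

Sk₂ = 3(31.64 − 29.9) / 6.9 = 3 × 1.7400 / 6.9
    = 5.2200 / 6.9 ≈ 0.7565
Sk₂ > 0 ⇒ mean > median ⇒ right-skewed (positive skew).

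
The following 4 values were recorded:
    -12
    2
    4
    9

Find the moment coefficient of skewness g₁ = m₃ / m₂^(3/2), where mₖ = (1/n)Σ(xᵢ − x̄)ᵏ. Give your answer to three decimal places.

-0.780

x̄ = (-12 + 2 + 4 + 9) / 4 = 0.7500
deviations (xᵢ − x̄): -12.7500, 1.2500, 3.2500, 8.2500
Σ(xᵢ − x̄)² = 242.7500 ⇒ m₂ = 242.7500/4 = 60.68750
Σ(xᵢ − x̄)³ = -1474.8750 ⇒ m₃ = -1474.8750/4 = -368.71875
m₂^(3/2) = 60.68750^(1.5) = 472.76887
g₁ = m₃ / m₂^(3/2) = -368.71875 / 472.76887 ≈ -0.780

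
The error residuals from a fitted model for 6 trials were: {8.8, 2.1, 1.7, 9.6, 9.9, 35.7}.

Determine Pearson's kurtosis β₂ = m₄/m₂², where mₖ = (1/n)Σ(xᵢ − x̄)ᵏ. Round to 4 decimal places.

3.6202

x̄ = 11.3000
Σ(xᵢ − x̄)² = 783.2600 ⇒ m₂ = 130.54333
Σ(xᵢ − x̄)⁴ = 370162.1810 ⇒ m₄ = 61693.69683
m₂² = 17041.56188
β₂ = m₄/m₂² = 61693.69683 / 17041.56188 ≈ 3.6202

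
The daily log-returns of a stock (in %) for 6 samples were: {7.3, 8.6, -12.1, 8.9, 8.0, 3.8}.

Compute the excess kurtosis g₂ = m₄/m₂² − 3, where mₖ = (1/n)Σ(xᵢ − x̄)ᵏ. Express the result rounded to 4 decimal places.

x̄ = 4.0833
Σ(xᵢ − x̄)² = 331.2683 ⇒ m₂ = 55.21139
Σ(xᵢ − x̄)⁴ = 69888.5695 ⇒ m₄ = 11648.09492
m₂² = 3048.29746
g₂ = m₄/m₂² − 3 = 3.82118 − 3 ≈ 0.8212

0.8212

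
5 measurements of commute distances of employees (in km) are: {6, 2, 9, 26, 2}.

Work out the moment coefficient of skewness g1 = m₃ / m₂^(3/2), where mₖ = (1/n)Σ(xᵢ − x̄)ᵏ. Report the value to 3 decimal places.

x̄ = (6 + 2 + 9 + 26 + 2) / 5 = 9.0000
deviations (xᵢ − x̄): -3.0000, -7.0000, 0.0000, 17.0000, -7.0000
Σ(xᵢ − x̄)² = 396.0000 ⇒ m₂ = 396.0000/5 = 79.20000
Σ(xᵢ − x̄)³ = 4200.0000 ⇒ m₃ = 4200.0000/5 = 840.00000
m₂^(3/2) = 79.20000^(1.5) = 704.83550
g1 = m₃ / m₂^(3/2) = 840.00000 / 704.83550 ≈ 1.192

1.192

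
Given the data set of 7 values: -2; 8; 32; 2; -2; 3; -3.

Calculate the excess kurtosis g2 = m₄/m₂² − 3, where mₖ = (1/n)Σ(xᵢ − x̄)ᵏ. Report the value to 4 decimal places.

x̄ = 5.4286
Σ(xᵢ − x̄)² = 911.7143 ⇒ m₂ = 130.24490
Σ(xᵢ − x̄)⁴ = 509847.5977 ⇒ m₄ = 72835.37110
m₂² = 16963.73344
g2 = m₄/m₂² − 3 = 4.29359 − 3 ≈ 1.2936

1.2936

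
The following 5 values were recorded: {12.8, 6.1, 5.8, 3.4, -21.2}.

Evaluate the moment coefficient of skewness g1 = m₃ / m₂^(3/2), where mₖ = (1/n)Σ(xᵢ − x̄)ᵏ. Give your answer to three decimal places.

x̄ = (12.8 + 6.1 + 5.8 + 3.4 - 21.2) / 5 = 1.3800
deviations (xᵢ − x̄): 11.4200, 4.7200, 4.4200, 2.0200, -22.5800
Σ(xᵢ − x̄)² = 686.1680 ⇒ m₂ = 686.1680/5 = 137.23360
Σ(xᵢ − x̄)³ = -9823.4549 ⇒ m₃ = -9823.4549/5 = -1964.69098
m₂^(3/2) = 137.23360^(1.5) = 1607.64696
g1 = m₃ / m₂^(3/2) = -1964.69098 / 1607.64696 ≈ -1.222

-1.222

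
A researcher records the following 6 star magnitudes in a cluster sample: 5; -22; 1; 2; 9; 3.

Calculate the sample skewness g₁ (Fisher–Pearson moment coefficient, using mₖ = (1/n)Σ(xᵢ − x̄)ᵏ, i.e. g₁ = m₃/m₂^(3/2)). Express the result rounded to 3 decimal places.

x̄ = (5 - 22 + 1 + 2 + 9 + 3) / 6 = -0.3333
deviations (xᵢ − x̄): 5.3333, -21.6667, 1.3333, 2.3333, 9.3333, 3.3333
Σ(xᵢ − x̄)² = 603.3333 ⇒ m₂ = 603.3333/6 = 100.55556
Σ(xᵢ − x̄)³ = -9154.4444 ⇒ m₃ = -9154.4444/6 = -1525.74074
m₂^(3/2) = 100.55556^(1.5) = 1008.34490
g₁ = m₃ / m₂^(3/2) = -1525.74074 / 1008.34490 ≈ -1.513

-1.513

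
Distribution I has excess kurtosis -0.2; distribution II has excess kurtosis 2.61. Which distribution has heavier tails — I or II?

II

Higher excess kurtosis ⇒ heavier tails relative to the normal distribution.
-0.2 vs 2.61: the larger is 2.61, so II has heavier tails. (II is leptokurtic — heavier-than-normal tails; the other is platykurtic.)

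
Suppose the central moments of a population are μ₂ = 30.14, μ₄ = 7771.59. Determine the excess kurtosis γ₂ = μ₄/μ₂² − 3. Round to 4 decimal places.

μ₂² = 30.14² = 908.41960
μ₄/μ₂² = 7771.59 / 908.41960 = 8.55507
γ₂ = 8.55507 − 3 ≈ 5.5551

5.5551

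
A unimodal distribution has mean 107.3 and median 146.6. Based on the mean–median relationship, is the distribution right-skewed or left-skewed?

mean − median = 107.3 − 146.6 = -39.3
mean < median ⇒ the longer tail is on the left ⇒ left-skewed (negatively skewed).

left-skewed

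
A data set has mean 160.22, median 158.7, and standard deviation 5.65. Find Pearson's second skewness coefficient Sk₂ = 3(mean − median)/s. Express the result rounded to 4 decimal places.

Sk₂ = 3(160.22 − 158.7) / 5.65 = 3 × 1.5200 / 5.65
    = 4.5600 / 5.65 ≈ 0.8071

0.8071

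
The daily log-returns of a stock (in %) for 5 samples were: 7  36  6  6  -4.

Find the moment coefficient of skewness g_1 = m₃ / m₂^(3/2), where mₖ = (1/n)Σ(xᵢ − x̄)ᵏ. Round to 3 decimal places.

x̄ = (7 + 36 + 6 + 6 - 4) / 5 = 10.2000
deviations (xᵢ − x̄): -3.2000, 25.8000, -4.2000, -4.2000, -14.2000
Σ(xᵢ − x̄)² = 912.8000 ⇒ m₂ = 912.8000/5 = 182.56000
Σ(xᵢ − x̄)³ = 14129.2800 ⇒ m₃ = 14129.2800/5 = 2825.85600
m₂^(3/2) = 182.56000^(1.5) = 2466.65517
g_1 = m₃ / m₂^(3/2) = 2825.85600 / 2466.65517 ≈ 1.146

1.146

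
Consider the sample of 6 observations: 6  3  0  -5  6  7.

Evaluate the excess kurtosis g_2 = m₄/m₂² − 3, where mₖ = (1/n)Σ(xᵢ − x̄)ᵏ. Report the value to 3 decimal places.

x̄ = 2.8333
Σ(xᵢ − x̄)² = 106.8333 ⇒ m₂ = 17.80556
Σ(xᵢ − x̄)⁴ = 4332.1528 ⇒ m₄ = 722.02546
m₂² = 317.03781
g_2 = m₄/m₂² − 3 = 2.27741 − 3 ≈ -0.723

-0.723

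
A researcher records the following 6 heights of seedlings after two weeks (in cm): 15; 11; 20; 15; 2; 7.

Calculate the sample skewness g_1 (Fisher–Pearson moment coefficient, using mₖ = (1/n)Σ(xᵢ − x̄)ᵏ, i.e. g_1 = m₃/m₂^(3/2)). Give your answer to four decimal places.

x̄ = (15 + 11 + 20 + 15 + 2 + 7) / 6 = 11.6667
deviations (xᵢ − x̄): 3.3333, -0.6667, 8.3333, 3.3333, -9.6667, -4.6667
Σ(xᵢ − x̄)² = 207.3333 ⇒ m₂ = 207.3333/6 = 34.55556
Σ(xᵢ − x̄)³ = -352.4444 ⇒ m₃ = -352.4444/6 = -58.74074
m₂^(3/2) = 34.55556^(1.5) = 203.13129
g_1 = m₃ / m₂^(3/2) = -58.74074 / 203.13129 ≈ -0.2892

-0.2892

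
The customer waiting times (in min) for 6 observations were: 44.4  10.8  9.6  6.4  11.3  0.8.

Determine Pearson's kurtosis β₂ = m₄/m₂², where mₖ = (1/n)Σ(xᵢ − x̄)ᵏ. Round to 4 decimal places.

x̄ = 13.8833
Σ(xᵢ − x̄)² = 1192.9683 ⇒ m₂ = 198.82806
Σ(xᵢ − x̄)⁴ = 900166.0875 ⇒ m₄ = 150027.68125
m₂² = 39532.59568
β₂ = m₄/m₂² = 150027.68125 / 39532.59568 ≈ 3.7950

3.7950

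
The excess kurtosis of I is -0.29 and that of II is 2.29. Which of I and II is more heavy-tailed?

Higher excess kurtosis ⇒ heavier tails relative to the normal distribution.
-0.29 vs 2.29: the larger is 2.29, so II has heavier tails. (II is leptokurtic — heavier-than-normal tails; the other is platykurtic.)

II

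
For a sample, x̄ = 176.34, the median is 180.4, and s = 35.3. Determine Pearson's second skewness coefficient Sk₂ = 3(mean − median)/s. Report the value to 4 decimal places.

Sk₂ = 3(176.34 − 180.4) / 35.3 = 3 × -4.0600 / 35.3
    = -12.1800 / 35.3 ≈ -0.3450

-0.3450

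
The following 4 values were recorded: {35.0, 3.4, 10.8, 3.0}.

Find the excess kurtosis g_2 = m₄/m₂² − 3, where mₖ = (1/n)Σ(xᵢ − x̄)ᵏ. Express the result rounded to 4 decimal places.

-0.8347

x̄ = 13.0500
Σ(xᵢ − x̄)² = 680.9900 ⇒ m₂ = 170.24750
Σ(xᵢ − x̄)⁴ = 251032.5829 ⇒ m₄ = 62758.14573
m₂² = 28984.21126
g_2 = m₄/m₂² − 3 = 2.16525 − 3 ≈ -0.8347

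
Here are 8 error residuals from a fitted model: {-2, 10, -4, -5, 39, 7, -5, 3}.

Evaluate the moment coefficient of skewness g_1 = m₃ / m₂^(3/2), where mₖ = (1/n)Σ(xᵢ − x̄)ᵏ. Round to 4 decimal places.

x̄ = (-2 + 10 - 4 - 5 + 39 + 7 - 5 + 3) / 8 = 5.3750
deviations (xᵢ − x̄): -7.3750, 4.6250, -9.3750, -10.3750, 33.6250, 1.6250, -10.3750, -2.3750
Σ(xᵢ − x̄)² = 1517.8750 ⇒ m₂ = 1517.8750/8 = 189.73438
Σ(xᵢ − x̄)³ = 34648.9688 ⇒ m₃ = 34648.9688/8 = 4331.12109
m₂^(3/2) = 189.73438^(1.5) = 2613.47910
g_1 = m₃ / m₂^(3/2) = 4331.12109 / 2613.47910 ≈ 1.6572

1.6572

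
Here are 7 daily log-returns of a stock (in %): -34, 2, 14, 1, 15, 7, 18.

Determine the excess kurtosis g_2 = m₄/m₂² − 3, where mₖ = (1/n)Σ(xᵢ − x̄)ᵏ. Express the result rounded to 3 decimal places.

0.987

x̄ = 3.2857
Σ(xᵢ − x̄)² = 1879.4286 ⇒ m₂ = 268.48980
Σ(xᵢ − x̄)⁴ = 2011829.8192 ⇒ m₄ = 287404.25989
m₂² = 72086.77051
g_2 = m₄/m₂² − 3 = 3.98692 − 3 ≈ 0.987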